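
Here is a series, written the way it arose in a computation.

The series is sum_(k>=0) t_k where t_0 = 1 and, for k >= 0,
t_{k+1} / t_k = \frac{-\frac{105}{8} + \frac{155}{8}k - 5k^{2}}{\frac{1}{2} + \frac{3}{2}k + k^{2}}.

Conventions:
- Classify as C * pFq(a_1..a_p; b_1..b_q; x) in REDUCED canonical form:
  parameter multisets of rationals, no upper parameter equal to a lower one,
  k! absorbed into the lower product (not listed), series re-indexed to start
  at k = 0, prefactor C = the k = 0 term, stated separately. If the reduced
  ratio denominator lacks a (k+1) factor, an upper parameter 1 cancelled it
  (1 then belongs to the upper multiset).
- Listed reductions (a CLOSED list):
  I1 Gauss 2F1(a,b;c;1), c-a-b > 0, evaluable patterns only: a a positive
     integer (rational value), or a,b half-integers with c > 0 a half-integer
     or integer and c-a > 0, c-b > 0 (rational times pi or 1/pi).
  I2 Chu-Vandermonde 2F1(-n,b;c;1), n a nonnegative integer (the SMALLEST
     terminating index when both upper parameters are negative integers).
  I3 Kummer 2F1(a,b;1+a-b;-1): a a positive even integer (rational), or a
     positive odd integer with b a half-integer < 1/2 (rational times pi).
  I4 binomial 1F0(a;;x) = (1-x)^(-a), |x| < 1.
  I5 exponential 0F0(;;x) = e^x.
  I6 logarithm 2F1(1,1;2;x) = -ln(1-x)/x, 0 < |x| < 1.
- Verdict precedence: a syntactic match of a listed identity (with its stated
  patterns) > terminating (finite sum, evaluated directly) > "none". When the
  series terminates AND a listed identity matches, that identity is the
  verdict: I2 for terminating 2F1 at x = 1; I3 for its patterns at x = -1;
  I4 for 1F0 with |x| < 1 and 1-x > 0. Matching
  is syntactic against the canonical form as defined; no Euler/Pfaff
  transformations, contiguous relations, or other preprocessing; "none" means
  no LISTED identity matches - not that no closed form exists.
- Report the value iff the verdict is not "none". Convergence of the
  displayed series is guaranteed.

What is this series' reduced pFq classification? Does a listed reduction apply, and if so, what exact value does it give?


First insight: t_0 being 1, the expanded ratio factors over Q; C = 1, roots give parameters.
Step ratio: r(k) = -5 * (k-3) (k-\frac{7}{8}) / [(k+\frac{1}{2}) (k+1)] - rational in k, leading ratio -5; with t_0 = 1, classification follows.

Canonical form: C = 1 times 2F1 with upper {-3, -\frac{7}{8}}, lower {\frac{1}{2}}, x = -5. Verdict: terminating - upper parameter -3 makes this a finite sum (last index 3), evaluated exactly. Value: -\frac{2841}{64}.


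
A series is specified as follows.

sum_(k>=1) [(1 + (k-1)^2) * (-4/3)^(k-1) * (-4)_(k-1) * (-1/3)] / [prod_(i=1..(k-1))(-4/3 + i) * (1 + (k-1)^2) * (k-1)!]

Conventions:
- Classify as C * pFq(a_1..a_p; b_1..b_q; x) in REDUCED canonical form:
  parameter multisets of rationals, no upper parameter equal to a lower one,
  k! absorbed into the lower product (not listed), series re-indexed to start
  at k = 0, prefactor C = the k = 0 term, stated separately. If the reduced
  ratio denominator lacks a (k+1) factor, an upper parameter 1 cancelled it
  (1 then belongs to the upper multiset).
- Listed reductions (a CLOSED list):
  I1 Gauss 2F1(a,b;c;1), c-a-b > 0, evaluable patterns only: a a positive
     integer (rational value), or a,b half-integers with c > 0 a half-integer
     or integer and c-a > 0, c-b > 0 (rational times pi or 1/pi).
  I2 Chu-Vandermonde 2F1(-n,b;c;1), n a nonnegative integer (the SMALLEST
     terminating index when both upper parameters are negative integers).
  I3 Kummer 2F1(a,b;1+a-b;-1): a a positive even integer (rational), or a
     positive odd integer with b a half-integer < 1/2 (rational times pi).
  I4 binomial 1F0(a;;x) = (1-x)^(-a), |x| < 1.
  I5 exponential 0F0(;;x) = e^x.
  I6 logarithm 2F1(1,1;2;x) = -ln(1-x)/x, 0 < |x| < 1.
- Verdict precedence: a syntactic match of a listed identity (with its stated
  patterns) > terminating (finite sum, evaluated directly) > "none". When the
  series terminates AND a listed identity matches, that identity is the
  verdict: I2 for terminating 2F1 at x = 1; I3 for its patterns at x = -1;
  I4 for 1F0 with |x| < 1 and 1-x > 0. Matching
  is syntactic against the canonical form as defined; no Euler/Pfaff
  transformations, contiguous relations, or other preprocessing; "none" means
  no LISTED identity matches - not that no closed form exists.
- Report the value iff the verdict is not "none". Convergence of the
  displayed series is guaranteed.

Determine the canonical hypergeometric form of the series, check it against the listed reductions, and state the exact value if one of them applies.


The tell: t_0 being -1/3, the lower running product (C = -1/3, x = -4/3) is a rising factorial.
Ratio: r(k) = (-4/3) * (k-4) / [(k-1/3) (k+1)] - rational in k, leading ratio (-4/3); with t_0 = -1/3, classification follows.

With C = -1/3: the canonical form is 1F1(-4; -1/3; -4/3). Verdict: terminating - upper parameter -4 makes this a finite sum (last index 4), evaluated exactly. Sum: 153/5.


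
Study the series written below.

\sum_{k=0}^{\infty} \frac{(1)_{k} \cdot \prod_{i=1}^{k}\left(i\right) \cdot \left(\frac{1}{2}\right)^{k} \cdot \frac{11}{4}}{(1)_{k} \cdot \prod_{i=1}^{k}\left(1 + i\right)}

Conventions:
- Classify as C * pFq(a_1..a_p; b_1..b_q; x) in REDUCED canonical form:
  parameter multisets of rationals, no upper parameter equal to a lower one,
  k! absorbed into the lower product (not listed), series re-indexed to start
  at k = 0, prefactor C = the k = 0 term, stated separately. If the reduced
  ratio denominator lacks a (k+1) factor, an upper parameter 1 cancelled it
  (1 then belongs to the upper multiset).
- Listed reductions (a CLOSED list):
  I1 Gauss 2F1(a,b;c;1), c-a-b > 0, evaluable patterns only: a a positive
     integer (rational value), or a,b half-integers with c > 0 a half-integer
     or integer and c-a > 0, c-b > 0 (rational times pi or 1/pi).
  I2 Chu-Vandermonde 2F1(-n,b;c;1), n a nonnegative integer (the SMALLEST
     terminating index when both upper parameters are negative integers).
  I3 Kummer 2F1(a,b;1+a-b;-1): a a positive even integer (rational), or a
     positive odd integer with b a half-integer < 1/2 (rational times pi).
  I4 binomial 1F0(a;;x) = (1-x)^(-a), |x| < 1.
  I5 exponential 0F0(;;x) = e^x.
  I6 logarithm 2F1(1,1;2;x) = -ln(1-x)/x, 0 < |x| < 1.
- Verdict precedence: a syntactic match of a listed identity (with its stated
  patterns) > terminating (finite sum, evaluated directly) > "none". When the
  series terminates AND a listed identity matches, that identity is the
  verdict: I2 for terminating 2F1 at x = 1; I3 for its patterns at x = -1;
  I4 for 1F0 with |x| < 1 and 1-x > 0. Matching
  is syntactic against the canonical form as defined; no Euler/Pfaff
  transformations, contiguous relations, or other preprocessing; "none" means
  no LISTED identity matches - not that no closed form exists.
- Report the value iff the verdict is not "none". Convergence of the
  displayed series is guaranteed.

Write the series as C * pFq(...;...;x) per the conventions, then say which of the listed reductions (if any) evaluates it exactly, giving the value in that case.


Classification (C = \frac{11}{4}): 2F1 with upper {1, 1}, lower {2}, argument x = \frac{1}{2}. Verdict: this is the logarithmic series (I6) (the logarithm: parameters (1,1;2), x = \frac{1}{2}). Exact value: \left(-\frac{11}{2}\right) \cdot \ln\left(\frac{1}{2}\right).

Key step: t_0 being \frac{11}{4}, (1)_k (C = 11/4, x = 1/2) is k! itself.
Term ratio: r(k) = \frac{1}{2} * (k+1) (k+1) / [(k+2) (k+1)] - rational in k, leading ratio \frac{1}{2}; with t_0 = \frac{11}{4}, classification follows.


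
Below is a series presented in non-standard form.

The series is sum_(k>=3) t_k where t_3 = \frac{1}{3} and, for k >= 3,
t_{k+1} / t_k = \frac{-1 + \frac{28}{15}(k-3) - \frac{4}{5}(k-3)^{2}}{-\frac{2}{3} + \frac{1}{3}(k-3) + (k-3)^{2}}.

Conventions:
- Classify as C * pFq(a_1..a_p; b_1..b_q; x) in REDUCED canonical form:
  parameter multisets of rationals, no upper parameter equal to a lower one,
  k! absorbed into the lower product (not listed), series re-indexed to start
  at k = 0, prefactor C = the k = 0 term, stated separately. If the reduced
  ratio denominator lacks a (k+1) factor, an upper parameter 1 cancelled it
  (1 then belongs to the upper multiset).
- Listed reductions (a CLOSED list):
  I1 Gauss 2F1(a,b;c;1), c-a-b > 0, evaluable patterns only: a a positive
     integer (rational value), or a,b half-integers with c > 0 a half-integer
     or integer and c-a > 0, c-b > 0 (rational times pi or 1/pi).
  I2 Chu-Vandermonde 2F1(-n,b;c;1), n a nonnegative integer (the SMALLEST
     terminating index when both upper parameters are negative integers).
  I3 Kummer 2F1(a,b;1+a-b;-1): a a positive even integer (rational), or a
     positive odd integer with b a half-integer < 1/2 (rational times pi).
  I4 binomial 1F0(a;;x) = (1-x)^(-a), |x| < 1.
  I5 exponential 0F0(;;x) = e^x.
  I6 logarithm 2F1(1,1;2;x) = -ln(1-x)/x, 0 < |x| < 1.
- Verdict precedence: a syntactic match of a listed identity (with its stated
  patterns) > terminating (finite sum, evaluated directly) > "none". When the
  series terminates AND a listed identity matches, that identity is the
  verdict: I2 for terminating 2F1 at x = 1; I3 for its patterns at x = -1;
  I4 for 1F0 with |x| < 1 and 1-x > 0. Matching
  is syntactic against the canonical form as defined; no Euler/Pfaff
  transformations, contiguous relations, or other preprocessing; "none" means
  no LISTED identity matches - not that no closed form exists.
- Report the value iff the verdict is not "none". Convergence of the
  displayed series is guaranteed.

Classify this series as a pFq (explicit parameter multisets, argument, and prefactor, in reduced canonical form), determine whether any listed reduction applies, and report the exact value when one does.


The series (x = -\frac{4}{5}) is 2F1: upper {-\frac{3}{2}, -\frac{5}{6}}, lower {-\frac{2}{3}}, prefactor \frac{1}{3}. Verdict: none. No listed pattern accepts 2F1(-\frac{3}{2}, -\frac{5}{6}; -\frac{2}{3}; -\frac{4}{5}).

Structural cue: t_0 = \frac{1}{3} here, and the expanded ratio factors over Q; C = 1/3, roots give parameters.
Term ratio: r(k) = -\frac{4}{5} * (k-\frac{3}{2}) (k-\frac{5}{6}) / [(k-\frac{2}{3}) (k+1)] - rational; roots negated = parameters, x = -\frac{4}{5}, C = \frac{1}{3}.


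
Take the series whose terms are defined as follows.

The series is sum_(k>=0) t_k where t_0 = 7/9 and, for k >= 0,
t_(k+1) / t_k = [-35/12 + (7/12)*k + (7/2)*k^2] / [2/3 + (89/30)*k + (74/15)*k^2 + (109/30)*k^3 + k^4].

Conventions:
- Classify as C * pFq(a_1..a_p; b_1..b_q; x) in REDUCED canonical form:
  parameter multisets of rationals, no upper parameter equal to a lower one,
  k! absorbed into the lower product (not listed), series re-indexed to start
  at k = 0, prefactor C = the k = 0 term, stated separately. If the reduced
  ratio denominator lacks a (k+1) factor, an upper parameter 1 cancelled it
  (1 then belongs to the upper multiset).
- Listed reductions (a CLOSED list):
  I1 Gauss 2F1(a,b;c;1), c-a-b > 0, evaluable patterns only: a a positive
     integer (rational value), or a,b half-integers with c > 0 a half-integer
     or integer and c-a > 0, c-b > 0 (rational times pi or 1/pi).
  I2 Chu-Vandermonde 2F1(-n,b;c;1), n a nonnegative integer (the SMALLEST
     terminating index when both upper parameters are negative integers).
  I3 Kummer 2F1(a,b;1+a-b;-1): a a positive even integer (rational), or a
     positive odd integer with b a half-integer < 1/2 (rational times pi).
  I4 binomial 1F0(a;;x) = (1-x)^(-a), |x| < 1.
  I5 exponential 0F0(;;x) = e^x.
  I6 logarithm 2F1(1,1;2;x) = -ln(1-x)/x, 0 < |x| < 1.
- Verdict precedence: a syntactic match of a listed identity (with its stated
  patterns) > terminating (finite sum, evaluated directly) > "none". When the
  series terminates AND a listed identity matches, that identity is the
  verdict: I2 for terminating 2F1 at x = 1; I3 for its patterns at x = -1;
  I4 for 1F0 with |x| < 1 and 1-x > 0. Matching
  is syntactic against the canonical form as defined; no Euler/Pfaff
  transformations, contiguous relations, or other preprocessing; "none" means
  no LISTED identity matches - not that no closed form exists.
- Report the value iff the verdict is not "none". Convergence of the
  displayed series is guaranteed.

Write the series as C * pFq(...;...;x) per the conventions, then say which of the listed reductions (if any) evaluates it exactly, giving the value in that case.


Classification (C = 7/9): 1F2 with upper {-5/6}, lower {4/5, 5/6}, argument x = 7/2. Verdict: none. No listed pattern accepts 1F2(-5/6; 4/5, 5/6; 7/2).

Structural cue: with t_0 = 7/9, the parameter 1 appears in both the upper and lower lists and cancels.
Term ratio: r(k) = (7/2) * (k-5/6) / [(k+4/5) (k+5/6) (k+1)] - poly over poly, x = (7/2) from leading terms; C = 7/9 at k = 0.


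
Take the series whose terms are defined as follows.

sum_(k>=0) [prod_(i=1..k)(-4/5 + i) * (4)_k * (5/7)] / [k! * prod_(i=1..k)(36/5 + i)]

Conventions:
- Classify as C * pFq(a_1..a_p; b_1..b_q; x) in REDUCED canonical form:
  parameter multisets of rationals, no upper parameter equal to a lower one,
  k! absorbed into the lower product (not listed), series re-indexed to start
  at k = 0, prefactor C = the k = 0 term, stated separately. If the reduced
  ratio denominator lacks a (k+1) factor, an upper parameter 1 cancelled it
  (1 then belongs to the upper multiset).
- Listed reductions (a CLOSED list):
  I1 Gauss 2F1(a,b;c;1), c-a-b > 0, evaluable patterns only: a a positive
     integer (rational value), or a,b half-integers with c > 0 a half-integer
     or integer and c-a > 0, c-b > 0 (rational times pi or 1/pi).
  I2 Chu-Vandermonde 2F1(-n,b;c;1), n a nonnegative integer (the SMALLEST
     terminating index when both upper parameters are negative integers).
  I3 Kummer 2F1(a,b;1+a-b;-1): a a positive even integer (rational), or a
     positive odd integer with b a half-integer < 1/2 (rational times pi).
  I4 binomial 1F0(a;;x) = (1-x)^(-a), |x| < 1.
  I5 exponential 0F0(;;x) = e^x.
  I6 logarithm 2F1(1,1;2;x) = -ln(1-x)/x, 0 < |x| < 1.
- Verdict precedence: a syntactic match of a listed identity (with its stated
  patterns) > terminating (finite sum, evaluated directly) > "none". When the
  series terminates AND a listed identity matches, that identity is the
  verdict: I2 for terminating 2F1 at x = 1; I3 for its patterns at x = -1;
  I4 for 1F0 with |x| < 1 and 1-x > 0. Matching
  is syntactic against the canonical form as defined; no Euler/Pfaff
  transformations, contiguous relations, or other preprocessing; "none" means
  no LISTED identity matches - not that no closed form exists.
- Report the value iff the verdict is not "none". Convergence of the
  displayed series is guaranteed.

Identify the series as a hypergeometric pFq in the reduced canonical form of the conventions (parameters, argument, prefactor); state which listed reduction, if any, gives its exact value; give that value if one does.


Key observation: with t_0 = 5/7, the running product (C = 5/7) telescopes to a rising factorial.
Adjacent-term ratio: r(k) = 1 * (k+1/5) (k+4) / [(k+41/5) (k+1)] - poly over poly, x = 1 from leading terms; C = 5/7 at k = 0.

Prefactor 5/7, argument 1: 2F1 with upper {1/5, 4} over lower {41/5}. Verdict at x = 1: the Gauss summation I1 matches (x = 1: the Gamma ratio telescopes since c-a-b = 4 > 0 and a = 4 in Z>0). Value: 3627/4375.


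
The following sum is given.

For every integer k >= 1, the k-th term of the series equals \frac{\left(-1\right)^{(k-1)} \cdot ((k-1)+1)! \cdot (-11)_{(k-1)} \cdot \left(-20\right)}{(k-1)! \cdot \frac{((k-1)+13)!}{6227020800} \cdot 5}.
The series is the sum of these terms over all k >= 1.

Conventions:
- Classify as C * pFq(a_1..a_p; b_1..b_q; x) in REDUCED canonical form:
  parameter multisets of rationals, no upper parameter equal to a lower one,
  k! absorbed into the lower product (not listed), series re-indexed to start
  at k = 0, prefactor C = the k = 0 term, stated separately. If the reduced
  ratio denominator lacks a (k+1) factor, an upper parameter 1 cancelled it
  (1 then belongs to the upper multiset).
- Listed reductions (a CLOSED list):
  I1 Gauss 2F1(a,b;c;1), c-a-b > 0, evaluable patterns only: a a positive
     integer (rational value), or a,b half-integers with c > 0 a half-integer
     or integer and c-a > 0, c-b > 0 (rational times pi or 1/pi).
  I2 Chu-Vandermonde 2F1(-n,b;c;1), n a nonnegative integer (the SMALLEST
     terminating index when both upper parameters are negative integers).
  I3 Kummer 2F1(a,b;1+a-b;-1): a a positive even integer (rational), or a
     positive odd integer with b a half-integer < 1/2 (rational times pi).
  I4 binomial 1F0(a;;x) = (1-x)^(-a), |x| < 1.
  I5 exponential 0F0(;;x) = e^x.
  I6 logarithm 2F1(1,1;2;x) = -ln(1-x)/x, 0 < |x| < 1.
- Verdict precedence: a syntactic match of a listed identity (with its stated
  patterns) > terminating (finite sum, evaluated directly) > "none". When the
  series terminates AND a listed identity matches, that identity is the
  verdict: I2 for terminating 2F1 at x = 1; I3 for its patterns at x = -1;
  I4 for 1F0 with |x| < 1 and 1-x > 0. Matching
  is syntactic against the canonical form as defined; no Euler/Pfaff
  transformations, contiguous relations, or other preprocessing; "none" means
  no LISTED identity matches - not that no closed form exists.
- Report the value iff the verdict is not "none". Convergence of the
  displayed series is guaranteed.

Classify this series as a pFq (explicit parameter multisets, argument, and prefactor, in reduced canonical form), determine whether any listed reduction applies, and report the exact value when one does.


Reduced: x = -1, 2F1, upper = {-11, 2}, lower = {14}, C = -4. Verdict: this is Kummer (I3) (x = -1; c = 14 equals 1+a-b for upper {-11, 2}: listed pattern). Its exact value is -26.

First insight: t_0 = -4 here, and the denominator's factorial ratio (prefactor -4) is a lower Pochhammer.
Adjacent-term ratio: r(k) = -1 * (k-11) (k+2) / [(k+14) (k+1)] - rational in k, leading ratio -1; with t_0 = -4, classification follows.


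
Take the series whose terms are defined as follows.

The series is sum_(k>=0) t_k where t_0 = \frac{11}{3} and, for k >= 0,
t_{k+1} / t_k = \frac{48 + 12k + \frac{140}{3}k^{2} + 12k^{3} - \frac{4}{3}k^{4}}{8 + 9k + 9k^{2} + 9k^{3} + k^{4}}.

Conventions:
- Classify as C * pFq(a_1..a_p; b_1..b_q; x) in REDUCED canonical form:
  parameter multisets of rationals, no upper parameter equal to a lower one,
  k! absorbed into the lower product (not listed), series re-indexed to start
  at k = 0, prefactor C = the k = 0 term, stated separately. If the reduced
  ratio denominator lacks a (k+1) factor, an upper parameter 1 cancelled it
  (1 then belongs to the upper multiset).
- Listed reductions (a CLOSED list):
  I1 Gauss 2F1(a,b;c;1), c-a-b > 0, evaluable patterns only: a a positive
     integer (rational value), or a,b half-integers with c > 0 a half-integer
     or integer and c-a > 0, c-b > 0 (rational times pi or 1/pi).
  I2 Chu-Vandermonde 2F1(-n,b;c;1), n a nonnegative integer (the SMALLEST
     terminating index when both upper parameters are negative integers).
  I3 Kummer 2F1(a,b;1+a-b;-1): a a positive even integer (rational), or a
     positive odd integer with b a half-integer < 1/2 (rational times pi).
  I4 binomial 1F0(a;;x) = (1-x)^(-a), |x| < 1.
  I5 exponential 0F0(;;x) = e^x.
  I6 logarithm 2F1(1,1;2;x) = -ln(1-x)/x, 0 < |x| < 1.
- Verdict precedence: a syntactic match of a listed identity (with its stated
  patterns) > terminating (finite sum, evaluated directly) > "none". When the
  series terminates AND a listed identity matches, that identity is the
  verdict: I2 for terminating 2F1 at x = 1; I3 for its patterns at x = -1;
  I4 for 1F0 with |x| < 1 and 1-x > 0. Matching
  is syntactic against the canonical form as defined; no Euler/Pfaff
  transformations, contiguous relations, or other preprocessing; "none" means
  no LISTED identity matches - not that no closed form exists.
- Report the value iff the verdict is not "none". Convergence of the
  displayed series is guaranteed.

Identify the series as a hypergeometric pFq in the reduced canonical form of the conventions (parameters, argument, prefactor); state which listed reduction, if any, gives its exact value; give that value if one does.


The tell: from the first term \frac{11}{3}: the expanded ratio factors over Q; prefactor 11/3, roots give parameters.
Adjacent-term ratio: r(k) = -\frac{4}{3} * (k-12) (k+3) / [(k+8) (k+1)] - rational in k. x = -\frac{4}{3}; t_0 = \frac{11}{3}; negate the roots.

Prefactor \frac{11}{3}, argument -\frac{4}{3}: 2F1 with upper {-12, 3} over lower {8}. Verdict: terminating. With -12 upstairs the series is a 13-term polynomial sum; evaluated term by term. Its exact value is \frac{31662374161649}{20083686831}.


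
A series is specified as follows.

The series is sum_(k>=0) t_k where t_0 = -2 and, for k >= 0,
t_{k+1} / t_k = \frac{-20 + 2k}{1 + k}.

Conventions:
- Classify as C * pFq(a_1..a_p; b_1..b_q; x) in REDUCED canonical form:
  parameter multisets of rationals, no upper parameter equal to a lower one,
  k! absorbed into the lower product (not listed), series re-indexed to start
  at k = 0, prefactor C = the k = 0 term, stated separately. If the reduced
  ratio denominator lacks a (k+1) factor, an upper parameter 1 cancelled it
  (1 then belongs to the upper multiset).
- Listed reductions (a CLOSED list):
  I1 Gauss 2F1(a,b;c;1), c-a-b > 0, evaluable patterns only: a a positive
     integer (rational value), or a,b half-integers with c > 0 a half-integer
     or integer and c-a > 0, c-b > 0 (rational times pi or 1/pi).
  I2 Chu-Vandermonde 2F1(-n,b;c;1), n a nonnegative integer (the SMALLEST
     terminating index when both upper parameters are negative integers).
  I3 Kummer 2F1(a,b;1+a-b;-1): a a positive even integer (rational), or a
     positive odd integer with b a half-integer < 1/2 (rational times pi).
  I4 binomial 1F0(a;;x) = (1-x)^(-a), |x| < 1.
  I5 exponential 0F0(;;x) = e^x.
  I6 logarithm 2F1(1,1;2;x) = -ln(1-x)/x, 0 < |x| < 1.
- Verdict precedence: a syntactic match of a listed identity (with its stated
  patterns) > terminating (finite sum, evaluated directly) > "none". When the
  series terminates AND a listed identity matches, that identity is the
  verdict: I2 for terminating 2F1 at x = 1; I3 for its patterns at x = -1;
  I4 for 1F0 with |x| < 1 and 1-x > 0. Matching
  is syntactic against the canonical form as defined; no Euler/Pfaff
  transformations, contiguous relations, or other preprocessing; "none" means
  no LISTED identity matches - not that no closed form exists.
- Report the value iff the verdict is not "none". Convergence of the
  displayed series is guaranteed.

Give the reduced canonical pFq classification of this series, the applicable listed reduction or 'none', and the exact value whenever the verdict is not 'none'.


This is -2 * 1F0(-10; -; 2) in reduced canonical form. Verdict: terminating - the sum ends at index 10 because -10 is a negative integer; exact evaluation follows. Sum: -2.

The tell: with t_0 = -2, roots of the ratio polynomials (C = -2, x = 2) are the negated parameters.
Adjacent-term ratio: r(k) = 2 * (k-10) / [(k+1)] ; factor over Q: parameters, x = 2, and C = -2.


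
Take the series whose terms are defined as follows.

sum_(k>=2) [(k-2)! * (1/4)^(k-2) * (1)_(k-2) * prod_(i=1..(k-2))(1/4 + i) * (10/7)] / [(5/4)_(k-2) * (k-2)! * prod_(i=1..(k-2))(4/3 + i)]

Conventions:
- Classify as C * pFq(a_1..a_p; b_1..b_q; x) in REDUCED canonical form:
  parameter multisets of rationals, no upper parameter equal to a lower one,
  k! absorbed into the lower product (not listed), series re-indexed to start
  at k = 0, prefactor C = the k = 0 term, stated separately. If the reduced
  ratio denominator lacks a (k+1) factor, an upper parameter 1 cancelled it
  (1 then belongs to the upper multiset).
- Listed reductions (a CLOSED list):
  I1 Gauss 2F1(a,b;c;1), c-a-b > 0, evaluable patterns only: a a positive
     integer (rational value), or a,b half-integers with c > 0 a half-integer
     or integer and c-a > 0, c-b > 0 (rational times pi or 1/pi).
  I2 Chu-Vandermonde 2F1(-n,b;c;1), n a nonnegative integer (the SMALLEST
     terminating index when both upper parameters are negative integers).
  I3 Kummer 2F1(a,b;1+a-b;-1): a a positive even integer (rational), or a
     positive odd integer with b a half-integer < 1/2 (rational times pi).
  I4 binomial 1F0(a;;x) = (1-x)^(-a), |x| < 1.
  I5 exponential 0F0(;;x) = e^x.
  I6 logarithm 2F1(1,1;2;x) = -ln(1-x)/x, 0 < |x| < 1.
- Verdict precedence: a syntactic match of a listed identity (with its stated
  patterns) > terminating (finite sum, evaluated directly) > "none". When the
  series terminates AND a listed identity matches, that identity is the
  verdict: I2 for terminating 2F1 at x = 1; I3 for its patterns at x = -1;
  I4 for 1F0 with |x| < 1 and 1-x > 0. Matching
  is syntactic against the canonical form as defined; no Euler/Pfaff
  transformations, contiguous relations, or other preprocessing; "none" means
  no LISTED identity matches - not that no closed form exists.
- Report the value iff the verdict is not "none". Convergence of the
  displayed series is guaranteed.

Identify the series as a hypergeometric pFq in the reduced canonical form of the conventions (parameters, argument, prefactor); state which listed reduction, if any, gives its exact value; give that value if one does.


This is 10/7 * 2F1(1, 1; 7/3; 1/4) in reduced canonical form. Verdict: none here - no I1-I6 shape fits x = 1/4 with lower {7/3}.

First insight: from the first term 10/7: the factorial ratio (prefactor 10/7) (k+a-1)!/(a-1)! is a rising factorial (a)_k.
Term ratio: r(k) = (1/4) * (k+1) (k+1) / [(k+7/3) (k+1)] - rational in k, leading ratio (1/4); with t_0 = 10/7, classification follows.


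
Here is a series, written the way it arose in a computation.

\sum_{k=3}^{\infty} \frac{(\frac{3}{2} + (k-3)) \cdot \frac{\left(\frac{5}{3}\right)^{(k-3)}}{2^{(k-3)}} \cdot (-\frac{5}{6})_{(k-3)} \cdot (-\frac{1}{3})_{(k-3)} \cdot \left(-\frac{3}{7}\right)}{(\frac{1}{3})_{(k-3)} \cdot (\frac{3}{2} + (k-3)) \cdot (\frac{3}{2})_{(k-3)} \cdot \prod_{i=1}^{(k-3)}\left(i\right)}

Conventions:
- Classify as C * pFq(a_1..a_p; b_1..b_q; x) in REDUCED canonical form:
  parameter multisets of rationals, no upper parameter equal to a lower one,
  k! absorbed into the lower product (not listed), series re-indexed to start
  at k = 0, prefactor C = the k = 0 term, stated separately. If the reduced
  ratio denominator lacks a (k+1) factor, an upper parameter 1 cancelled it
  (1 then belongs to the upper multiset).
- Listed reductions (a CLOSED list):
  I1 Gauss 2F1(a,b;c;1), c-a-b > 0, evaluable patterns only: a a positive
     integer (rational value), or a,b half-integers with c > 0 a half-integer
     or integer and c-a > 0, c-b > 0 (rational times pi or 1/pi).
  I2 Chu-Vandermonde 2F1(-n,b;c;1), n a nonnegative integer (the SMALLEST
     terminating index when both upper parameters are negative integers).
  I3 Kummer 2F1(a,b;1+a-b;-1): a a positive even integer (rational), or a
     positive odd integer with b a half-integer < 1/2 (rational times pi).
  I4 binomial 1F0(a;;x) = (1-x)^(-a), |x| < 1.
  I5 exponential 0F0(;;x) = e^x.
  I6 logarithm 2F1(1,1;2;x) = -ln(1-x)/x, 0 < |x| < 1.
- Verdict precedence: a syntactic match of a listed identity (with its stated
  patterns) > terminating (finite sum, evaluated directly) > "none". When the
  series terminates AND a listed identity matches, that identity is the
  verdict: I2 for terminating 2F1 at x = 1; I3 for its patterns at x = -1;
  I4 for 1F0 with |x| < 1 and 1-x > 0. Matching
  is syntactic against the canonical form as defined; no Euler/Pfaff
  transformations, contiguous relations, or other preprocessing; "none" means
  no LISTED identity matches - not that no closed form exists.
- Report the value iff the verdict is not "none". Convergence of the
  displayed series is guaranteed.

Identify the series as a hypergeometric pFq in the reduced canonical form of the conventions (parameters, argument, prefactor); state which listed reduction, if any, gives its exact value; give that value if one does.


Prefactor -\frac{3}{7}, argument \frac{5}{6}: 2F2 with upper {-\frac{5}{6}, -\frac{1}{3}} over lower {\frac{1}{3}, \frac{3}{2}}. Verdict: none - at argument \frac{5}{6} the multisets {-\frac{5}{6}, -\frac{1}{3}} ; {\frac{1}{3}, \frac{3}{2}} match no listed identity.

Key observation: from the first term -\frac{3}{7}: the product of the first k integers (prefactor -3/7) is k!.
Term ratio: r(k) = \frac{5}{6} * (k-\frac{5}{6}) (k-\frac{1}{3}) / [(k+\frac{1}{3}) (k+\frac{3}{2}) (k+1)] - rational in k. x = \frac{5}{6}; t_0 = -\frac{3}{7}; negate the roots.


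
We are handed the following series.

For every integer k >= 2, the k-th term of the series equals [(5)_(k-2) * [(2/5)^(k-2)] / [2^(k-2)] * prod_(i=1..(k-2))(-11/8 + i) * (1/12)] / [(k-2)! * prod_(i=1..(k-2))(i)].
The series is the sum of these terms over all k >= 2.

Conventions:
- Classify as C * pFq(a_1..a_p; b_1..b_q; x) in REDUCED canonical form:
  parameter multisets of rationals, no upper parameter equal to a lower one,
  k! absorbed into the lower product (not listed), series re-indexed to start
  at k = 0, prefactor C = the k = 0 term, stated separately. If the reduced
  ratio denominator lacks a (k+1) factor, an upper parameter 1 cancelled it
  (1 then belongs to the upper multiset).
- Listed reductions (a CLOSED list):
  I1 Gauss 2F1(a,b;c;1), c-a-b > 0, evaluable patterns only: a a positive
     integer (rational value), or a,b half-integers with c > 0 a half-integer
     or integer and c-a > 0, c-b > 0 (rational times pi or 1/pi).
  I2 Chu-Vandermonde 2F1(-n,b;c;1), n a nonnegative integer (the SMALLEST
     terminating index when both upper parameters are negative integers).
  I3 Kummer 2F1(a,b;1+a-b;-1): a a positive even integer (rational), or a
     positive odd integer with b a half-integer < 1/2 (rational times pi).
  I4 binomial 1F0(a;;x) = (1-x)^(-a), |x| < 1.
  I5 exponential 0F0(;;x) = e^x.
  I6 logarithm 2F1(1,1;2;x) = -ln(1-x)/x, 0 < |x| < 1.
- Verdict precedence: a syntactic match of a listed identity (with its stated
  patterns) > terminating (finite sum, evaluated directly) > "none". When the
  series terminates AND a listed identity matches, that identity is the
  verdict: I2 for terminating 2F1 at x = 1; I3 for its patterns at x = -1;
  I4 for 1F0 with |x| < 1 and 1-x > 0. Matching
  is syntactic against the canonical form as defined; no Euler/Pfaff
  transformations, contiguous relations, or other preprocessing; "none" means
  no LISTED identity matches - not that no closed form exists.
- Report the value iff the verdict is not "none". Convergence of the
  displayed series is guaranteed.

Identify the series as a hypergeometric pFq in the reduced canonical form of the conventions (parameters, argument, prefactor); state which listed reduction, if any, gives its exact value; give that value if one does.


Canonical form: C = 1/12 times 2F1 with upper {-3/8, 5}, lower {1}, x = 1/5. Verdict: none (x = 1/5): each listed identity misses the multisets {-3/8, 5} ; {1}.

First insight: t_0 = 1/12 here, and the two k-th powers (C = 1/12, x = 1/5) combine into one argument.
Term ratio: r(k) = (1/5) * (k-3/8) (k+5) / [(k+1) (k+1)] ; factor over Q: parameters, x = (1/5), and C = 1/12.


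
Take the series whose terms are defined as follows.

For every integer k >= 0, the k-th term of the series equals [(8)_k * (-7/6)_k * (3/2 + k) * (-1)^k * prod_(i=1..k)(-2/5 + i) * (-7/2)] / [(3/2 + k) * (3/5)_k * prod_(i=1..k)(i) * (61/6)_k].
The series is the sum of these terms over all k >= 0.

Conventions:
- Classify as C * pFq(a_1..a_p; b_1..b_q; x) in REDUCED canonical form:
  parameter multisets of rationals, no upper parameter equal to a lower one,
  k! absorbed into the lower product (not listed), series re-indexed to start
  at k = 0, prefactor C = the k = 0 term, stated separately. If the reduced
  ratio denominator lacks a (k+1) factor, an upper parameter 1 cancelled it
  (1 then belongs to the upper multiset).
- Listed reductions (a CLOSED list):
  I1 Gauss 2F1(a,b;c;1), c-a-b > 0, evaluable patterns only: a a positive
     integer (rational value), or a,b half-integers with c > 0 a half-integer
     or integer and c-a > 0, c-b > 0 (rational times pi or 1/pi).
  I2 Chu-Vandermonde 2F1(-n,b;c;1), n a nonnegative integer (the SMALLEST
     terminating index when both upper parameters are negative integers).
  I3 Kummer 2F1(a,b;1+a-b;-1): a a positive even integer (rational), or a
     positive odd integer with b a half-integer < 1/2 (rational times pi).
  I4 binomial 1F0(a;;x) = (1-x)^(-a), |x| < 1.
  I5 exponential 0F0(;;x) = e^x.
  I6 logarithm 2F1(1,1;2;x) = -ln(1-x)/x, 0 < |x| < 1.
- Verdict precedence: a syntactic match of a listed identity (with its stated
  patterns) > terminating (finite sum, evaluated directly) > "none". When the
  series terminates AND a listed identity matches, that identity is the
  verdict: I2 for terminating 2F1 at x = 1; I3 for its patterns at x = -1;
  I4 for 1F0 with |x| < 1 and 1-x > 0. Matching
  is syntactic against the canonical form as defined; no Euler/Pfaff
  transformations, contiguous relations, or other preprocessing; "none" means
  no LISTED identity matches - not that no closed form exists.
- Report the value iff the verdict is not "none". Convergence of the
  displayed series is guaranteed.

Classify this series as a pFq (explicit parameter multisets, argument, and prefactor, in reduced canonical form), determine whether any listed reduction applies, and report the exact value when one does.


At argument -1: a 2F1 with upper {-7/6, 8}, lower {61/6}, scaled by C = -7/2. Verdict: this is Kummer's theorem (I3) (x = -1; c = 61/6 equals 1+a-b for upper {-7/6, 8}: listed pattern). Its exact value is -857549/124416.

Structural cue: t_0 being -7/2, striking the common factor k + 3/2 reduces the term (prefactor -7/2).
Ratio: r(k) = (-1) * (k-7/6) (k+8) / [(k+61/6) (k+1)] - poly over poly, x = (-1) from leading terms; C = -7/2 at k = 0.


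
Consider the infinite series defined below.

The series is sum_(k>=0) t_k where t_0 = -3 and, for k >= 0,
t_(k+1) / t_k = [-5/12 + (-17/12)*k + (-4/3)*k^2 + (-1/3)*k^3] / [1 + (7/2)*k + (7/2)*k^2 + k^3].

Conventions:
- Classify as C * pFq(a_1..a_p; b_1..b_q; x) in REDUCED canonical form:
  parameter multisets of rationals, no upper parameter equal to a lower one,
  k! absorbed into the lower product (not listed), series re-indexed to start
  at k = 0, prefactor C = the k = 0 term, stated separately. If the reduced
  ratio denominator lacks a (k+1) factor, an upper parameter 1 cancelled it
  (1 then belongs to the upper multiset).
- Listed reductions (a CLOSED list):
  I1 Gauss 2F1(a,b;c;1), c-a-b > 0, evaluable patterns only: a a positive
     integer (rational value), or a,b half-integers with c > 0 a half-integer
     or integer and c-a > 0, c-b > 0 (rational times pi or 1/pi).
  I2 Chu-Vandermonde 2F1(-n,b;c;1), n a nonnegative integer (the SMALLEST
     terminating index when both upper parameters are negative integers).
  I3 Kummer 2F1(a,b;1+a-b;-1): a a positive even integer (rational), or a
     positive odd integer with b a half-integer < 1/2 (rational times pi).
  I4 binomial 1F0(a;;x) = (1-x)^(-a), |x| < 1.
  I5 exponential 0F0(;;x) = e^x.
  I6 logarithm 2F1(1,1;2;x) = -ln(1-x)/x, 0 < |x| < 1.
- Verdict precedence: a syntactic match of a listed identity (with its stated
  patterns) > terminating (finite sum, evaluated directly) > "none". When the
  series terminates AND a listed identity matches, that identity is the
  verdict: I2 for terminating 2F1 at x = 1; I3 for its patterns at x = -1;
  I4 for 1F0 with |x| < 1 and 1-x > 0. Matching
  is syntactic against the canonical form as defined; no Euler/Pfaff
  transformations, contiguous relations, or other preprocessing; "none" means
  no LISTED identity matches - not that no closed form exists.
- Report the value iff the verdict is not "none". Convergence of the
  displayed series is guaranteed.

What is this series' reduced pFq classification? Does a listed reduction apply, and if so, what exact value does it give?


Key step: with t_0 = -3, factor the ratio over Q (C = -3, x = -1/3): negated roots = parameters.
Step ratio: r(k) = (-1/3) * (k+1) (k+5/2) / [(k+2) (k+1)] - rational in k, leading ratio (-1/3); with t_0 = -3, classification follows.

Prefactor -3, argument -1/3: 2F1 with upper {1, 5/2} over lower {2}. Verdict: none - this 2F1 at x = -1/3 matches no listed pattern, and upper {1, 5/2} holds no stopper.


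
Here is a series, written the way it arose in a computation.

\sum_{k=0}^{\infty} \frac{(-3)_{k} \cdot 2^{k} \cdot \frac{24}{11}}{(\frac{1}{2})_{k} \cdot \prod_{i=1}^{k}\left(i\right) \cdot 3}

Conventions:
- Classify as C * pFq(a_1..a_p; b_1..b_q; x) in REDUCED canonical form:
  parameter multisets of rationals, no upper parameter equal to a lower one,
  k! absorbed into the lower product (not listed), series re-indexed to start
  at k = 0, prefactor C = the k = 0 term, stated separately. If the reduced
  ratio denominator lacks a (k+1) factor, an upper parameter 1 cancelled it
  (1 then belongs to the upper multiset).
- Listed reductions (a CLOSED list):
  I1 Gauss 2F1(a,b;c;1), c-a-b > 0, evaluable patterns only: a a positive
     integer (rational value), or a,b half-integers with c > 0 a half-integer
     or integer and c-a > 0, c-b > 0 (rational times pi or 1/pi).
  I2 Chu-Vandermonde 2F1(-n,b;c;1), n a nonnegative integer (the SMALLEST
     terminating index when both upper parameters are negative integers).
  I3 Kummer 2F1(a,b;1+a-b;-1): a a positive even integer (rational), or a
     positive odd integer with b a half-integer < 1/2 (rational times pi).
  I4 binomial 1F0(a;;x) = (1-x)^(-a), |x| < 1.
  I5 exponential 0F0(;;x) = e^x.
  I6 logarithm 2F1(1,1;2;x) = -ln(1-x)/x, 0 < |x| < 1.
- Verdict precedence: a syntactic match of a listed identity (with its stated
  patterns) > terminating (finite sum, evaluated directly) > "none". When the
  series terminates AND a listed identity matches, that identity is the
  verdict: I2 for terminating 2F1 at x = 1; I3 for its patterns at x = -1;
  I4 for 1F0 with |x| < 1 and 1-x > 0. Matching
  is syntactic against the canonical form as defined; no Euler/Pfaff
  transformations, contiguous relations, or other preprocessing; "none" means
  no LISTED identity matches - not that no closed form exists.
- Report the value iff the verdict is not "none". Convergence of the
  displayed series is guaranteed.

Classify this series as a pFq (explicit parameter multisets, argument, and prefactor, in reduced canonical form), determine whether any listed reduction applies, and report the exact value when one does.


Structural cue: x = 2 and the constant factors (C = 8/11, x = 2) combine into one prefactor.
Consecutive-term ratio: r(k) = 2 * (k-3) / [(k+\frac{1}{2}) (k+1)] ; factor over Q: parameters, x = 2, and C = \frac{8}{11}.

Classification (C = \frac{8}{11}): 1F1 with upper {-3}, lower {\frac{1}{2}}, argument x = 2. Verdict: terminating at k = 3: the factor (-3)_k kills every later term; summing the 4 survivors is exact. Hence: \frac{8}{15}.


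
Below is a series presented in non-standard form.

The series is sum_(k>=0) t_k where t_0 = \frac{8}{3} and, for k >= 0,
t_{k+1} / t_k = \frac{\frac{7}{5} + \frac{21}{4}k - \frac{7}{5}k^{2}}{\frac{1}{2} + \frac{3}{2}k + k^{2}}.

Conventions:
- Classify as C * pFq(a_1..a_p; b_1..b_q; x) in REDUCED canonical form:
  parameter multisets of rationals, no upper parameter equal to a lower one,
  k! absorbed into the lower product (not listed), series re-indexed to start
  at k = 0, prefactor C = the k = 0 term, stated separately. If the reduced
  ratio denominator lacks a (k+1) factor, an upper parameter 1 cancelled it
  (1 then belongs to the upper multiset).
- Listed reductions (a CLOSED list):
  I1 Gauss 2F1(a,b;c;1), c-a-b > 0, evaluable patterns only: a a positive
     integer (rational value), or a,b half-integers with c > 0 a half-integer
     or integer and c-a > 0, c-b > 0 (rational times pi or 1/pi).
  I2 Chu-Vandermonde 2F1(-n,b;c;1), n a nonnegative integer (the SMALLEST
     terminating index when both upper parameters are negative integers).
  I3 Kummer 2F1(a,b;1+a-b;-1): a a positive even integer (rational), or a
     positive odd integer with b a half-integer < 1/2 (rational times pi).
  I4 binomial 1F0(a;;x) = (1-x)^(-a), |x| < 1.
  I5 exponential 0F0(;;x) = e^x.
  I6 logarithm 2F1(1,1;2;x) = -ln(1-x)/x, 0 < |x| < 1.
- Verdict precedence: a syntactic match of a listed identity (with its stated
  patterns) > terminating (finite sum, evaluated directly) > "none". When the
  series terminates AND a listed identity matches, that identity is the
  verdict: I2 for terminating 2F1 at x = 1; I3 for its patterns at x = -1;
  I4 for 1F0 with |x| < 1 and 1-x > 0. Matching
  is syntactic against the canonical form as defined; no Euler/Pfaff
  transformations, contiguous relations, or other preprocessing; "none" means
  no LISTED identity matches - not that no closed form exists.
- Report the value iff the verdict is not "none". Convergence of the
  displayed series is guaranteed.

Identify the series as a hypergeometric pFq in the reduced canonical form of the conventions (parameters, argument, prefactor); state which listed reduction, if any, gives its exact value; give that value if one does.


The tell: t_0 being \frac{8}{3}, roots of the ratio polynomials (C = 8/3, x = -7/5) are the negated parameters.
Term ratio: r(k) = -\frac{7}{5} * (k-4) (k+\frac{1}{4}) / [(k+\frac{1}{2}) (k+1)] - rational in k, leading ratio -\frac{7}{5}; with t_0 = \frac{8}{3}, classification follows.

With C = \frac{8}{3}: the canonical form is 2F1(-4, \frac{1}{4}; \frac{1}{2}; -\frac{7}{5}). Verdict: terminating - upper -4 stops the sum at k = 4; the 5 terms are added exactly. Value: \frac{47179}{1250}.
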